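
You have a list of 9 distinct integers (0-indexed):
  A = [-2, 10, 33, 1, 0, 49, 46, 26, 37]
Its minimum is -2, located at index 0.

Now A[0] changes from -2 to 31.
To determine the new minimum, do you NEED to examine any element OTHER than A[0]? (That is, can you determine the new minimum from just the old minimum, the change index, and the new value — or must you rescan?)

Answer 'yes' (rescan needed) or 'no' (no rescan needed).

Old min = -2 at index 0
Change at index 0: -2 -> 31
Index 0 WAS the min and new value 31 > old min -2. Must rescan other elements to find the new min.
Needs rescan: yes

Answer: yes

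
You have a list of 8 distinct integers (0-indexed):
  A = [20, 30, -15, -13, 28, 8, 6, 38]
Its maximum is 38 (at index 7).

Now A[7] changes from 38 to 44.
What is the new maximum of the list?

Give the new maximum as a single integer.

Old max = 38 (at index 7)
Change: A[7] 38 -> 44
Changed element WAS the max -> may need rescan.
  Max of remaining elements: 30
  New max = max(44, 30) = 44

Answer: 44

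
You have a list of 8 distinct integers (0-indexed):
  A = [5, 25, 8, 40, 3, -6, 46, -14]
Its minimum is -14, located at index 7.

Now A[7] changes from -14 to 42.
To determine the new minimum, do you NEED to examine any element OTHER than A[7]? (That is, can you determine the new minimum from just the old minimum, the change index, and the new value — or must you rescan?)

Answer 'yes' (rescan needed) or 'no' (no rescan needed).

Answer: yes

Derivation:
Old min = -14 at index 7
Change at index 7: -14 -> 42
Index 7 WAS the min and new value 42 > old min -14. Must rescan other elements to find the new min.
Needs rescan: yes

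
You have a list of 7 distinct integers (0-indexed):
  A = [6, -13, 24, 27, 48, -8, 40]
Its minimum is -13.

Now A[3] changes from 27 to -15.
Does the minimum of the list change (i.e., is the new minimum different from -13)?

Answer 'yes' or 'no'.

Answer: yes

Derivation:
Old min = -13
Change: A[3] 27 -> -15
Changed element was NOT the min; min changes only if -15 < -13.
New min = -15; changed? yes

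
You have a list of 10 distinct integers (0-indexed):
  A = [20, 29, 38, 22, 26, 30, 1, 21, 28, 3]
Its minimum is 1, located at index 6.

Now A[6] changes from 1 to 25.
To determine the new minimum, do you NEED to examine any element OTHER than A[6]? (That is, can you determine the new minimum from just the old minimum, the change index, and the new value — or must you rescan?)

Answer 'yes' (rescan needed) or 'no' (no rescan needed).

Old min = 1 at index 6
Change at index 6: 1 -> 25
Index 6 WAS the min and new value 25 > old min 1. Must rescan other elements to find the new min.
Needs rescan: yes

Answer: yes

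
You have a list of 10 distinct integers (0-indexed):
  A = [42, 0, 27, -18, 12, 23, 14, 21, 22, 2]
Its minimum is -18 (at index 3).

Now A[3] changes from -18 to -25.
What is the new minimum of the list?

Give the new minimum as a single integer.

Answer: -25

Derivation:
Old min = -18 (at index 3)
Change: A[3] -18 -> -25
Changed element WAS the min. Need to check: is -25 still <= all others?
  Min of remaining elements: 0
  New min = min(-25, 0) = -25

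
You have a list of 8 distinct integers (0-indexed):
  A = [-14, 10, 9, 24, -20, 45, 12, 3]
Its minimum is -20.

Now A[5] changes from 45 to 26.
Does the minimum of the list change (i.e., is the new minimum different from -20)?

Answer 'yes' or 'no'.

Answer: no

Derivation:
Old min = -20
Change: A[5] 45 -> 26
Changed element was NOT the min; min changes only if 26 < -20.
New min = -20; changed? no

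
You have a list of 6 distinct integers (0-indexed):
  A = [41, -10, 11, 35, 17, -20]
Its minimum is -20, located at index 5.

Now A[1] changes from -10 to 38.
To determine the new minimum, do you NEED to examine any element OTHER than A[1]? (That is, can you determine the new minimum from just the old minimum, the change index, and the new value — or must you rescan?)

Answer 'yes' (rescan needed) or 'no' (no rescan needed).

Answer: no

Derivation:
Old min = -20 at index 5
Change at index 1: -10 -> 38
Index 1 was NOT the min. New min = min(-20, 38). No rescan of other elements needed.
Needs rescan: no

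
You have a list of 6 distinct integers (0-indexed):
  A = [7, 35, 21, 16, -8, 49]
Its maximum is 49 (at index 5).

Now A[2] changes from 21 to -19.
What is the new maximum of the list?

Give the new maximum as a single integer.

Old max = 49 (at index 5)
Change: A[2] 21 -> -19
Changed element was NOT the old max.
  New max = max(old_max, new_val) = max(49, -19) = 49

Answer: 49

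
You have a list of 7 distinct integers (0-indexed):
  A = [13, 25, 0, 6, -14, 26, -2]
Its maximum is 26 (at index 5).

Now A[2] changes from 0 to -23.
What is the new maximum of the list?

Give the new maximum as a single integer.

Answer: 26

Derivation:
Old max = 26 (at index 5)
Change: A[2] 0 -> -23
Changed element was NOT the old max.
  New max = max(old_max, new_val) = max(26, -23) = 26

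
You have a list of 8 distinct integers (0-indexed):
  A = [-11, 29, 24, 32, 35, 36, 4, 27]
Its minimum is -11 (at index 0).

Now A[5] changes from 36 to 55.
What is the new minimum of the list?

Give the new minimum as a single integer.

Answer: -11

Derivation:
Old min = -11 (at index 0)
Change: A[5] 36 -> 55
Changed element was NOT the old min.
  New min = min(old_min, new_val) = min(-11, 55) = -11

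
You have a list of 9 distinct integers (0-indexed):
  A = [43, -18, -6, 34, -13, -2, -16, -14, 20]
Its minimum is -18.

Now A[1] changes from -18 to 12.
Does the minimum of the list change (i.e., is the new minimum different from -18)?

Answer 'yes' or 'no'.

Answer: yes

Derivation:
Old min = -18
Change: A[1] -18 -> 12
Changed element was the min; new min must be rechecked.
New min = -16; changed? yes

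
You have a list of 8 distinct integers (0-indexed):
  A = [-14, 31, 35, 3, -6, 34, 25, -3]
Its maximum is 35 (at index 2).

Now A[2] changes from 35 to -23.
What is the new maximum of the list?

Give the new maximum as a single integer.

Old max = 35 (at index 2)
Change: A[2] 35 -> -23
Changed element WAS the max -> may need rescan.
  Max of remaining elements: 34
  New max = max(-23, 34) = 34

Answer: 34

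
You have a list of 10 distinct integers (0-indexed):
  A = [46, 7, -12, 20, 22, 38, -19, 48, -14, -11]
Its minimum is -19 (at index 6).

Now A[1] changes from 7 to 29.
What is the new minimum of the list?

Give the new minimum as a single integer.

Old min = -19 (at index 6)
Change: A[1] 7 -> 29
Changed element was NOT the old min.
  New min = min(old_min, new_val) = min(-19, 29) = -19

Answer: -19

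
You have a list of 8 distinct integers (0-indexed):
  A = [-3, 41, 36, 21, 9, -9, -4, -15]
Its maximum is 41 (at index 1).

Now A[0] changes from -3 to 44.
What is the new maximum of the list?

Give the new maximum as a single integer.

Answer: 44

Derivation:
Old max = 41 (at index 1)
Change: A[0] -3 -> 44
Changed element was NOT the old max.
  New max = max(old_max, new_val) = max(41, 44) = 44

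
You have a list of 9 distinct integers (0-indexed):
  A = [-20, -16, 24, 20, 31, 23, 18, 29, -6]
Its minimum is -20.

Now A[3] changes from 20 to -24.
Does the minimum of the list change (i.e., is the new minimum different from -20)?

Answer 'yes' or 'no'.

Answer: yes

Derivation:
Old min = -20
Change: A[3] 20 -> -24
Changed element was NOT the min; min changes only if -24 < -20.
New min = -24; changed? yes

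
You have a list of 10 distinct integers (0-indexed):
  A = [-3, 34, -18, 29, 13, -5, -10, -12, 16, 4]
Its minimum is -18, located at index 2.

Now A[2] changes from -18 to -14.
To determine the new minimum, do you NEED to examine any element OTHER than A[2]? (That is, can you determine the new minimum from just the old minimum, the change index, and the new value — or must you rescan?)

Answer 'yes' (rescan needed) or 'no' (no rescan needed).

Answer: yes

Derivation:
Old min = -18 at index 2
Change at index 2: -18 -> -14
Index 2 WAS the min and new value -14 > old min -18. Must rescan other elements to find the new min.
Needs rescan: yes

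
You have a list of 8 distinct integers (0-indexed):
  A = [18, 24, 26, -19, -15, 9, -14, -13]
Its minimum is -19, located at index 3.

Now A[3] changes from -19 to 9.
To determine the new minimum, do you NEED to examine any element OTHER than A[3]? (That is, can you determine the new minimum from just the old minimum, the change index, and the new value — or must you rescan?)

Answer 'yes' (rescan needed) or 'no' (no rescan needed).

Answer: yes

Derivation:
Old min = -19 at index 3
Change at index 3: -19 -> 9
Index 3 WAS the min and new value 9 > old min -19. Must rescan other elements to find the new min.
Needs rescan: yes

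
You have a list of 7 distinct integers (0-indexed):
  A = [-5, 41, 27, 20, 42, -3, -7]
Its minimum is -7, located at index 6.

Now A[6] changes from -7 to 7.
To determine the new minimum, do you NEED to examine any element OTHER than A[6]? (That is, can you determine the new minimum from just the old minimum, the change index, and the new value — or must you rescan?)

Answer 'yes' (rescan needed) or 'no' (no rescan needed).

Old min = -7 at index 6
Change at index 6: -7 -> 7
Index 6 WAS the min and new value 7 > old min -7. Must rescan other elements to find the new min.
Needs rescan: yes

Answer: yes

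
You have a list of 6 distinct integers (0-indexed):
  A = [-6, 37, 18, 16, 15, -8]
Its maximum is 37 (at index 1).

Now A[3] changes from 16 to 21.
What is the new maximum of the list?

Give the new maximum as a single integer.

Old max = 37 (at index 1)
Change: A[3] 16 -> 21
Changed element was NOT the old max.
  New max = max(old_max, new_val) = max(37, 21) = 37

Answer: 37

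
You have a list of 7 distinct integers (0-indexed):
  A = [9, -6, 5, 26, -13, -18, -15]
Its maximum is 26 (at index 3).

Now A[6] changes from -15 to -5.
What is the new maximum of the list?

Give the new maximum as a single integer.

Old max = 26 (at index 3)
Change: A[6] -15 -> -5
Changed element was NOT the old max.
  New max = max(old_max, new_val) = max(26, -5) = 26

Answer: 26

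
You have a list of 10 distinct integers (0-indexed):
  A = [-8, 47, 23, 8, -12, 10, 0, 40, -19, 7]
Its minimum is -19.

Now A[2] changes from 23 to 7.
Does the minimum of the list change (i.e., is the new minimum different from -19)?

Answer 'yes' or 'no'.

Old min = -19
Change: A[2] 23 -> 7
Changed element was NOT the min; min changes only if 7 < -19.
New min = -19; changed? no

Answer: no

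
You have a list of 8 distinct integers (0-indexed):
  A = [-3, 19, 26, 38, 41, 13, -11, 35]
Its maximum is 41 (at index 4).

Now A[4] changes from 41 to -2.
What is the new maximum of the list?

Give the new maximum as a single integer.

Old max = 41 (at index 4)
Change: A[4] 41 -> -2
Changed element WAS the max -> may need rescan.
  Max of remaining elements: 38
  New max = max(-2, 38) = 38

Answer: 38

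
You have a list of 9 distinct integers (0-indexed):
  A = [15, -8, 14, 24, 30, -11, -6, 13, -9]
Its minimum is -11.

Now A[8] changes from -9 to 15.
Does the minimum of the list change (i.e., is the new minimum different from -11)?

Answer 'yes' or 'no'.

Answer: no

Derivation:
Old min = -11
Change: A[8] -9 -> 15
Changed element was NOT the min; min changes only if 15 < -11.
New min = -11; changed? no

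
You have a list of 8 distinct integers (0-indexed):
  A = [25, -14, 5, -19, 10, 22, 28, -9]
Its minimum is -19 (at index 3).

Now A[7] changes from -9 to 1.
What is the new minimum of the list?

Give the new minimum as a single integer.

Answer: -19

Derivation:
Old min = -19 (at index 3)
Change: A[7] -9 -> 1
Changed element was NOT the old min.
  New min = min(old_min, new_val) = min(-19, 1) = -19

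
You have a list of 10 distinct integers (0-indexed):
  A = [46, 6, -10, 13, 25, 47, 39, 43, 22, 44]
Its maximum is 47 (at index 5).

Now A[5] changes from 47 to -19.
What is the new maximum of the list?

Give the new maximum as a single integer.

Old max = 47 (at index 5)
Change: A[5] 47 -> -19
Changed element WAS the max -> may need rescan.
  Max of remaining elements: 46
  New max = max(-19, 46) = 46

Answer: 46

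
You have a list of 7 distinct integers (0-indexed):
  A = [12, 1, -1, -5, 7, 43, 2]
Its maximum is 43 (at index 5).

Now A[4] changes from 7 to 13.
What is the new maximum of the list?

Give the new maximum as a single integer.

Old max = 43 (at index 5)
Change: A[4] 7 -> 13
Changed element was NOT the old max.
  New max = max(old_max, new_val) = max(43, 13) = 43

Answer: 43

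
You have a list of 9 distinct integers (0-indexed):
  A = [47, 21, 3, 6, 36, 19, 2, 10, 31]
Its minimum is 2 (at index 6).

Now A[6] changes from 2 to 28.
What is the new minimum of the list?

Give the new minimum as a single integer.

Old min = 2 (at index 6)
Change: A[6] 2 -> 28
Changed element WAS the min. Need to check: is 28 still <= all others?
  Min of remaining elements: 3
  New min = min(28, 3) = 3

Answer: 3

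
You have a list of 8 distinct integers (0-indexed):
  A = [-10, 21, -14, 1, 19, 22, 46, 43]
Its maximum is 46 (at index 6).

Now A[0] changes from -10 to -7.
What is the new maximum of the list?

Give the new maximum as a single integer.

Answer: 46

Derivation:
Old max = 46 (at index 6)
Change: A[0] -10 -> -7
Changed element was NOT the old max.
  New max = max(old_max, new_val) = max(46, -7) = 46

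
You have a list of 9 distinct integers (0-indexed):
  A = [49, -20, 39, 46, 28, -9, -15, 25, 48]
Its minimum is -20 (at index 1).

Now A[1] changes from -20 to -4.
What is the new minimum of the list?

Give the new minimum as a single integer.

Answer: -15

Derivation:
Old min = -20 (at index 1)
Change: A[1] -20 -> -4
Changed element WAS the min. Need to check: is -4 still <= all others?
  Min of remaining elements: -15
  New min = min(-4, -15) = -15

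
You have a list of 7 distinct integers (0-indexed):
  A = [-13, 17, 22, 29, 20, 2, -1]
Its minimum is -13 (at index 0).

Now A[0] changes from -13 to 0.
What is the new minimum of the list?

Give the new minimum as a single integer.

Answer: -1

Derivation:
Old min = -13 (at index 0)
Change: A[0] -13 -> 0
Changed element WAS the min. Need to check: is 0 still <= all others?
  Min of remaining elements: -1
  New min = min(0, -1) = -1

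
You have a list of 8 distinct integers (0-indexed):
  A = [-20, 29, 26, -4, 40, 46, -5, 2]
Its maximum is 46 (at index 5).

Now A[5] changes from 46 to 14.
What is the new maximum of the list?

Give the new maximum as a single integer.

Old max = 46 (at index 5)
Change: A[5] 46 -> 14
Changed element WAS the max -> may need rescan.
  Max of remaining elements: 40
  New max = max(14, 40) = 40

Answer: 40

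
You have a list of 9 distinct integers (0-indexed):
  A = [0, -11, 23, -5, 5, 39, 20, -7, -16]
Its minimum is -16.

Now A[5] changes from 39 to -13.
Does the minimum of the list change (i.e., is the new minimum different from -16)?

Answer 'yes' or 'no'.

Old min = -16
Change: A[5] 39 -> -13
Changed element was NOT the min; min changes only if -13 < -16.
New min = -16; changed? no

Answer: no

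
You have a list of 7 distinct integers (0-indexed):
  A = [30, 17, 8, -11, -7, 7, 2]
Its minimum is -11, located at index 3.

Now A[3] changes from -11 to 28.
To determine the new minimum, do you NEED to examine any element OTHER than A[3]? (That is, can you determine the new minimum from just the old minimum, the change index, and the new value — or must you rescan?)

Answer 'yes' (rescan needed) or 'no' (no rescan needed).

Answer: yes

Derivation:
Old min = -11 at index 3
Change at index 3: -11 -> 28
Index 3 WAS the min and new value 28 > old min -11. Must rescan other elements to find the new min.
Needs rescan: yes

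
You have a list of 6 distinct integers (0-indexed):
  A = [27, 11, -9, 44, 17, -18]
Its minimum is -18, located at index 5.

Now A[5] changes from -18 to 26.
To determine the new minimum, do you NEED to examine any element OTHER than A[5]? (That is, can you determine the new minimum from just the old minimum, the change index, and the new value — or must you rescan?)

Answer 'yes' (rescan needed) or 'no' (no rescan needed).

Answer: yes

Derivation:
Old min = -18 at index 5
Change at index 5: -18 -> 26
Index 5 WAS the min and new value 26 > old min -18. Must rescan other elements to find the new min.
Needs rescan: yes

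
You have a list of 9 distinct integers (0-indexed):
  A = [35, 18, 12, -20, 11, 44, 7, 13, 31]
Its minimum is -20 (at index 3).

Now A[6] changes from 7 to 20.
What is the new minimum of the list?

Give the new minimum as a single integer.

Old min = -20 (at index 3)
Change: A[6] 7 -> 20
Changed element was NOT the old min.
  New min = min(old_min, new_val) = min(-20, 20) = -20

Answer: -20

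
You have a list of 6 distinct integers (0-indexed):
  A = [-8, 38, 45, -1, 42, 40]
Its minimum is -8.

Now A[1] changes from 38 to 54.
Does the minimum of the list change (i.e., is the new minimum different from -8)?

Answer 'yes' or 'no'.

Answer: no

Derivation:
Old min = -8
Change: A[1] 38 -> 54
Changed element was NOT the min; min changes only if 54 < -8.
New min = -8; changed? no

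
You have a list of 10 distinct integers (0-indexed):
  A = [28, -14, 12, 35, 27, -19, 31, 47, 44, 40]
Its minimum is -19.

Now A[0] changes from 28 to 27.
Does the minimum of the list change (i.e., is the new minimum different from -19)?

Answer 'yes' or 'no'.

Answer: no

Derivation:
Old min = -19
Change: A[0] 28 -> 27
Changed element was NOT the min; min changes only if 27 < -19.
New min = -19; changed? no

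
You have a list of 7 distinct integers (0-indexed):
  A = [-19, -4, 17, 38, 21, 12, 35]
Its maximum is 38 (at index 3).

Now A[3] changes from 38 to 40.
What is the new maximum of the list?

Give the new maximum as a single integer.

Old max = 38 (at index 3)
Change: A[3] 38 -> 40
Changed element WAS the max -> may need rescan.
  Max of remaining elements: 35
  New max = max(40, 35) = 40

Answer: 40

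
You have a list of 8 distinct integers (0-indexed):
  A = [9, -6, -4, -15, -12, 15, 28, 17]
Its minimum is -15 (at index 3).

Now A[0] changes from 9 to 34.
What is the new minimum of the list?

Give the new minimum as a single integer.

Old min = -15 (at index 3)
Change: A[0] 9 -> 34
Changed element was NOT the old min.
  New min = min(old_min, new_val) = min(-15, 34) = -15

Answer: -15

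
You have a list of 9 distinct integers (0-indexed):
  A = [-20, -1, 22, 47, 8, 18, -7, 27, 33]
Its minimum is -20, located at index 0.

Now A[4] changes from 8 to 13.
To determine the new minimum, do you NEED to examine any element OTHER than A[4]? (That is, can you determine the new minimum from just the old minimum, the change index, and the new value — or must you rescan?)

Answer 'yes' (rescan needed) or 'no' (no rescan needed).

Old min = -20 at index 0
Change at index 4: 8 -> 13
Index 4 was NOT the min. New min = min(-20, 13). No rescan of other elements needed.
Needs rescan: no

Answer: no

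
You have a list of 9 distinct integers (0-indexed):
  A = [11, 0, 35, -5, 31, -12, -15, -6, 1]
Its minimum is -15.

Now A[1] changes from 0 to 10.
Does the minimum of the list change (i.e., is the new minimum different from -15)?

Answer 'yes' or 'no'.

Old min = -15
Change: A[1] 0 -> 10
Changed element was NOT the min; min changes only if 10 < -15.
New min = -15; changed? no

Answer: no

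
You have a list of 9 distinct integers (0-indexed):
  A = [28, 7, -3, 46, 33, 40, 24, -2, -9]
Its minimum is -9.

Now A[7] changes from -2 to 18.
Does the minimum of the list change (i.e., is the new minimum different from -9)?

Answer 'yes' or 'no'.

Answer: no

Derivation:
Old min = -9
Change: A[7] -2 -> 18
Changed element was NOT the min; min changes only if 18 < -9.
New min = -9; changed? no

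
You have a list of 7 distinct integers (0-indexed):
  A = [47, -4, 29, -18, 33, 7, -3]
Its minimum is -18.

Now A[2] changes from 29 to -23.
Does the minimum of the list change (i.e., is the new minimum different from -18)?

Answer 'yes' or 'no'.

Old min = -18
Change: A[2] 29 -> -23
Changed element was NOT the min; min changes only if -23 < -18.
New min = -23; changed? yes

Answer: yes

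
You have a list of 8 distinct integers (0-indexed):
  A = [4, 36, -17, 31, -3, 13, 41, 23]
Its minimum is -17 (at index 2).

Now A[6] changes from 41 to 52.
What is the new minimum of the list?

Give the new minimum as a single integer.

Old min = -17 (at index 2)
Change: A[6] 41 -> 52
Changed element was NOT the old min.
  New min = min(old_min, new_val) = min(-17, 52) = -17

Answer: -17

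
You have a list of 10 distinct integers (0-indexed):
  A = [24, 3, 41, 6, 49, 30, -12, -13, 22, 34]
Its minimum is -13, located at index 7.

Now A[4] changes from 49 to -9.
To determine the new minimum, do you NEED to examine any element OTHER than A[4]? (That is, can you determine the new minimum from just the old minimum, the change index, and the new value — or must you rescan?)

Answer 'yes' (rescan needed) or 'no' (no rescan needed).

Old min = -13 at index 7
Change at index 4: 49 -> -9
Index 4 was NOT the min. New min = min(-13, -9). No rescan of other elements needed.
Needs rescan: no

Answer: no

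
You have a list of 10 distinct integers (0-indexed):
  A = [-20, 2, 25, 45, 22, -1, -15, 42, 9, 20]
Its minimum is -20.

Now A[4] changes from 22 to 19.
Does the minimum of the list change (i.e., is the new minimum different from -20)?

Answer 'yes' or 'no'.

Old min = -20
Change: A[4] 22 -> 19
Changed element was NOT the min; min changes only if 19 < -20.
New min = -20; changed? no

Answer: no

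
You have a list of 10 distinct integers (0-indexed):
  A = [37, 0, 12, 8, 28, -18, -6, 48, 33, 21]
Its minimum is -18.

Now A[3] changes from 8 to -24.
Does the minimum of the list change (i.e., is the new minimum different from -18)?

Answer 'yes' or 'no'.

Old min = -18
Change: A[3] 8 -> -24
Changed element was NOT the min; min changes only if -24 < -18.
New min = -24; changed? yes

Answer: yes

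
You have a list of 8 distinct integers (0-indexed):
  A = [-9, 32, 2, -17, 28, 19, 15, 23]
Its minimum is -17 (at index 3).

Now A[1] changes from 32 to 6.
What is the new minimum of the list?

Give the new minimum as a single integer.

Answer: -17

Derivation:
Old min = -17 (at index 3)
Change: A[1] 32 -> 6
Changed element was NOT the old min.
  New min = min(old_min, new_val) = min(-17, 6) = -17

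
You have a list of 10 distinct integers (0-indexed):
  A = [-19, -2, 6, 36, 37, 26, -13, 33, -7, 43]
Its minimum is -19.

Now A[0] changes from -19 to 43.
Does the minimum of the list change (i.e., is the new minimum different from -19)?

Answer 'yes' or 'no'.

Answer: yes

Derivation:
Old min = -19
Change: A[0] -19 -> 43
Changed element was the min; new min must be rechecked.
New min = -13; changed? yes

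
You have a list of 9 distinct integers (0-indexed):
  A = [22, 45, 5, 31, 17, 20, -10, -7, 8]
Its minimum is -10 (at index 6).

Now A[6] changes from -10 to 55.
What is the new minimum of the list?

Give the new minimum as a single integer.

Old min = -10 (at index 6)
Change: A[6] -10 -> 55
Changed element WAS the min. Need to check: is 55 still <= all others?
  Min of remaining elements: -7
  New min = min(55, -7) = -7

Answer: -7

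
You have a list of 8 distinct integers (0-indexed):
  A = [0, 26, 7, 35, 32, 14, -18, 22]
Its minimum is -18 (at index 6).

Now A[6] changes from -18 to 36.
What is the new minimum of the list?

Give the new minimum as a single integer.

Answer: 0

Derivation:
Old min = -18 (at index 6)
Change: A[6] -18 -> 36
Changed element WAS the min. Need to check: is 36 still <= all others?
  Min of remaining elements: 0
  New min = min(36, 0) = 0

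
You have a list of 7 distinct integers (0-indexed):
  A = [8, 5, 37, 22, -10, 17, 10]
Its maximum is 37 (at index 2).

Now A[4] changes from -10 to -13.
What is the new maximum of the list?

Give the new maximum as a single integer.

Answer: 37

Derivation:
Old max = 37 (at index 2)
Change: A[4] -10 -> -13
Changed element was NOT the old max.
  New max = max(old_max, new_val) = max(37, -13) = 37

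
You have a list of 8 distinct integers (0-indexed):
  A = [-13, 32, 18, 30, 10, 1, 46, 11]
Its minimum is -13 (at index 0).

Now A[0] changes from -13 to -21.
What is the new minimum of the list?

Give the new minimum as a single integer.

Answer: -21

Derivation:
Old min = -13 (at index 0)
Change: A[0] -13 -> -21
Changed element WAS the min. Need to check: is -21 still <= all others?
  Min of remaining elements: 1
  New min = min(-21, 1) = -21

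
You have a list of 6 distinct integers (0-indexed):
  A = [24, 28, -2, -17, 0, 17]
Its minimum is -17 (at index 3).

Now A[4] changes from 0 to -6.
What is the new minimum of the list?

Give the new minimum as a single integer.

Old min = -17 (at index 3)
Change: A[4] 0 -> -6
Changed element was NOT the old min.
  New min = min(old_min, new_val) = min(-17, -6) = -17

Answer: -17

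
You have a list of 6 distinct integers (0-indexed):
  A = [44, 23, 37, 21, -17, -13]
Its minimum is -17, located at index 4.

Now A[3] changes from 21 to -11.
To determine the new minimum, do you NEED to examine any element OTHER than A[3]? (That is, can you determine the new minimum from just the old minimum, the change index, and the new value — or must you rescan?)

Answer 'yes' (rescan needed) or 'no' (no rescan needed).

Old min = -17 at index 4
Change at index 3: 21 -> -11
Index 3 was NOT the min. New min = min(-17, -11). No rescan of other elements needed.
Needs rescan: no

Answer: no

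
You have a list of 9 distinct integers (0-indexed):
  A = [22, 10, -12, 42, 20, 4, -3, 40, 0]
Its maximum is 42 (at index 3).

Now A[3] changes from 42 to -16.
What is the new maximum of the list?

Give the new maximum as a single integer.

Old max = 42 (at index 3)
Change: A[3] 42 -> -16
Changed element WAS the max -> may need rescan.
  Max of remaining elements: 40
  New max = max(-16, 40) = 40

Answer: 40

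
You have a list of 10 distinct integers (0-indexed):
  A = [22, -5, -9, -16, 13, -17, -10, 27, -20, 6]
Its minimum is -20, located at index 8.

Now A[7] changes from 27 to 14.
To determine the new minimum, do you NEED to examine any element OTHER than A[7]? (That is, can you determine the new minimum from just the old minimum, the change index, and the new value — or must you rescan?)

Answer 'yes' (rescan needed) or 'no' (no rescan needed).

Answer: no

Derivation:
Old min = -20 at index 8
Change at index 7: 27 -> 14
Index 7 was NOT the min. New min = min(-20, 14). No rescan of other elements needed.
Needs rescan: no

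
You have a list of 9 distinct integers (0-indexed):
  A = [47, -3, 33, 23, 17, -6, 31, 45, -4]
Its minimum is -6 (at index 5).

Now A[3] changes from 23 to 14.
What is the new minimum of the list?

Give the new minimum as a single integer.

Old min = -6 (at index 5)
Change: A[3] 23 -> 14
Changed element was NOT the old min.
  New min = min(old_min, new_val) = min(-6, 14) = -6

Answer: -6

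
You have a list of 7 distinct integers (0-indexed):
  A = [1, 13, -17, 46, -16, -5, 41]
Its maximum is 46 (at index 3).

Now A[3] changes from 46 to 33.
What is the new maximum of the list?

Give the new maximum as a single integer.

Old max = 46 (at index 3)
Change: A[3] 46 -> 33
Changed element WAS the max -> may need rescan.
  Max of remaining elements: 41
  New max = max(33, 41) = 41

Answer: 41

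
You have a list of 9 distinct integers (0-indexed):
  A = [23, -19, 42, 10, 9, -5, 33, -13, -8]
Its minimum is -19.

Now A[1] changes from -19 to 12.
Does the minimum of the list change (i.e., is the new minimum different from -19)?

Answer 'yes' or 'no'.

Old min = -19
Change: A[1] -19 -> 12
Changed element was the min; new min must be rechecked.
New min = -13; changed? yes

Answer: yes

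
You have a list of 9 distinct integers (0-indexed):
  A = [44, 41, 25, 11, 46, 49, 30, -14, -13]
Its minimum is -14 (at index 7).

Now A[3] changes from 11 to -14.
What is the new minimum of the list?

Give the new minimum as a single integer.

Answer: -14

Derivation:
Old min = -14 (at index 7)
Change: A[3] 11 -> -14
Changed element was NOT the old min.
  New min = min(old_min, new_val) = min(-14, -14) = -14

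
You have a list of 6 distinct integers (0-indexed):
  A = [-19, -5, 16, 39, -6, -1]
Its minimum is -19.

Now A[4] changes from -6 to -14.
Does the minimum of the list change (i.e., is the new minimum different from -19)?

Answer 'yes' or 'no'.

Old min = -19
Change: A[4] -6 -> -14
Changed element was NOT the min; min changes only if -14 < -19.
New min = -19; changed? no

Answer: no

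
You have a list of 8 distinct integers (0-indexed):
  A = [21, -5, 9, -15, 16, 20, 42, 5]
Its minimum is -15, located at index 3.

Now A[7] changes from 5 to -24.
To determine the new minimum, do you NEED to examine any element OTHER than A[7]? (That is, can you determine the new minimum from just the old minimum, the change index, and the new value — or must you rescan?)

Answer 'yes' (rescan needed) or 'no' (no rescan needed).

Answer: no

Derivation:
Old min = -15 at index 3
Change at index 7: 5 -> -24
Index 7 was NOT the min. New min = min(-15, -24). No rescan of other elements needed.
Needs rescan: no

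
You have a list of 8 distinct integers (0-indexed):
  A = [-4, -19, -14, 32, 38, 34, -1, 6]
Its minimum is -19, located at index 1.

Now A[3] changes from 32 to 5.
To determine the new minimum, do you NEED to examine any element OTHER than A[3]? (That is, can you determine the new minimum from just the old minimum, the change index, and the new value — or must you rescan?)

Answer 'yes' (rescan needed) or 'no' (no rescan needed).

Answer: no

Derivation:
Old min = -19 at index 1
Change at index 3: 32 -> 5
Index 3 was NOT the min. New min = min(-19, 5). No rescan of other elements needed.
Needs rescan: no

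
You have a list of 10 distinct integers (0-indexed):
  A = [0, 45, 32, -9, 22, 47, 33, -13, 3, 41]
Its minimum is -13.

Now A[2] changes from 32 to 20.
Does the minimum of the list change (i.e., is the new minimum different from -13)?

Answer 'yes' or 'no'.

Answer: no

Derivation:
Old min = -13
Change: A[2] 32 -> 20
Changed element was NOT the min; min changes only if 20 < -13.
New min = -13; changed? no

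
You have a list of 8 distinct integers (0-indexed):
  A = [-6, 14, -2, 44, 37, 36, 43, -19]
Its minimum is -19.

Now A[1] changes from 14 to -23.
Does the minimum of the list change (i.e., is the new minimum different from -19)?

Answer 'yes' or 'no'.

Old min = -19
Change: A[1] 14 -> -23
Changed element was NOT the min; min changes only if -23 < -19.
New min = -23; changed? yes

Answer: yes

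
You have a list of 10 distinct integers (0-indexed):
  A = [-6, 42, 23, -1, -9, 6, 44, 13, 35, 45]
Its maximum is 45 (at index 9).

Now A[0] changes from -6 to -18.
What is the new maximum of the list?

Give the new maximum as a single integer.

Old max = 45 (at index 9)
Change: A[0] -6 -> -18
Changed element was NOT the old max.
  New max = max(old_max, new_val) = max(45, -18) = 45

Answer: 45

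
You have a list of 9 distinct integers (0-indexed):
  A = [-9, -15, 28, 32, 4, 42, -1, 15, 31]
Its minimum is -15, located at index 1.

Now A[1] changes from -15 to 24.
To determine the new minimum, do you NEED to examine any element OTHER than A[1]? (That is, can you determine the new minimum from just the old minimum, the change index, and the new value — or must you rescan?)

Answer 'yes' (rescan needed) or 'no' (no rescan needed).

Answer: yes

Derivation:
Old min = -15 at index 1
Change at index 1: -15 -> 24
Index 1 WAS the min and new value 24 > old min -15. Must rescan other elements to find the new min.
Needs rescan: yes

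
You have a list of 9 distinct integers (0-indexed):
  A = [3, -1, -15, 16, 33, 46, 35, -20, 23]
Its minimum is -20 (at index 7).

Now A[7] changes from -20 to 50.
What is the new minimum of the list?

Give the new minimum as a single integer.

Answer: -15

Derivation:
Old min = -20 (at index 7)
Change: A[7] -20 -> 50
Changed element WAS the min. Need to check: is 50 still <= all others?
  Min of remaining elements: -15
  New min = min(50, -15) = -15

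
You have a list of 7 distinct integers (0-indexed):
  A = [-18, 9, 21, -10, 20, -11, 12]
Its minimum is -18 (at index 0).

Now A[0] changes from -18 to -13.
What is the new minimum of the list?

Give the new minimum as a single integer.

Answer: -13

Derivation:
Old min = -18 (at index 0)
Change: A[0] -18 -> -13
Changed element WAS the min. Need to check: is -13 still <= all others?
  Min of remaining elements: -11
  New min = min(-13, -11) = -13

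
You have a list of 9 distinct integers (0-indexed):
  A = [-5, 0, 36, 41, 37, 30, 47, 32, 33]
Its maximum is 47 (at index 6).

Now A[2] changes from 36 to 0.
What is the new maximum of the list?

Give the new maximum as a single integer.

Answer: 47

Derivation:
Old max = 47 (at index 6)
Change: A[2] 36 -> 0
Changed element was NOT the old max.
  New max = max(old_max, new_val) = max(47, 0) = 47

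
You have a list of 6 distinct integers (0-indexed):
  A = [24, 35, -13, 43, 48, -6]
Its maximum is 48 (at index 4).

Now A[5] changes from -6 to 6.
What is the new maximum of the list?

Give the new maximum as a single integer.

Answer: 48

Derivation:
Old max = 48 (at index 4)
Change: A[5] -6 -> 6
Changed element was NOT the old max.
  New max = max(old_max, new_val) = max(48, 6) = 48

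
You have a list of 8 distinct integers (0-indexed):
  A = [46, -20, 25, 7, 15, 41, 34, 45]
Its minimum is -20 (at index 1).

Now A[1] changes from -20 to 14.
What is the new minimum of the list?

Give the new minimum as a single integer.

Answer: 7

Derivation:
Old min = -20 (at index 1)
Change: A[1] -20 -> 14
Changed element WAS the min. Need to check: is 14 still <= all others?
  Min of remaining elements: 7
  New min = min(14, 7) = 7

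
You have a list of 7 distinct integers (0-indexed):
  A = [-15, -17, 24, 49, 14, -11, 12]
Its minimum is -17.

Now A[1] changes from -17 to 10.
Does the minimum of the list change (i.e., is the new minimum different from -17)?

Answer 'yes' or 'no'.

Old min = -17
Change: A[1] -17 -> 10
Changed element was the min; new min must be rechecked.
New min = -15; changed? yes

Answer: yes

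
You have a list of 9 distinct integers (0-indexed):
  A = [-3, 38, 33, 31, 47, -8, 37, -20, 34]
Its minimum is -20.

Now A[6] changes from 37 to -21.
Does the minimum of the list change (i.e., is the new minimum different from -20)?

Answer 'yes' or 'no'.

Old min = -20
Change: A[6] 37 -> -21
Changed element was NOT the min; min changes only if -21 < -20.
New min = -21; changed? yes

Answer: yes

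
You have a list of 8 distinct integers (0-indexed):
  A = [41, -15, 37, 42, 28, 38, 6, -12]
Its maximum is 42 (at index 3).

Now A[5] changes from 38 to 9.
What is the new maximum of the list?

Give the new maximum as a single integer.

Old max = 42 (at index 3)
Change: A[5] 38 -> 9
Changed element was NOT the old max.
  New max = max(old_max, new_val) = max(42, 9) = 42

Answer: 42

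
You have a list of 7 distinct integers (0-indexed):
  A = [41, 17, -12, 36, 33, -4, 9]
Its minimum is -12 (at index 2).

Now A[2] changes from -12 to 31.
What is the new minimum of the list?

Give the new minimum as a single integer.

Answer: -4

Derivation:
Old min = -12 (at index 2)
Change: A[2] -12 -> 31
Changed element WAS the min. Need to check: is 31 still <= all others?
  Min of remaining elements: -4
  New min = min(31, -4) = -4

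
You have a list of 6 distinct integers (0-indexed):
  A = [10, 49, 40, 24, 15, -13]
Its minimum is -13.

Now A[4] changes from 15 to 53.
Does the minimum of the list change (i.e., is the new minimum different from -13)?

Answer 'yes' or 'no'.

Old min = -13
Change: A[4] 15 -> 53
Changed element was NOT the min; min changes only if 53 < -13.
New min = -13; changed? no

Answer: no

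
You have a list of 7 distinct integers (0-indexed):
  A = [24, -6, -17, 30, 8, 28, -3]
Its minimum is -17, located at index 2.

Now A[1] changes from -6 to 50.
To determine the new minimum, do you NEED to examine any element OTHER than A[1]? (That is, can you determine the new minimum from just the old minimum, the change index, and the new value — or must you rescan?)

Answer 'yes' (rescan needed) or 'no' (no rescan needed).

Old min = -17 at index 2
Change at index 1: -6 -> 50
Index 1 was NOT the min. New min = min(-17, 50). No rescan of other elements needed.
Needs rescan: no

Answer: no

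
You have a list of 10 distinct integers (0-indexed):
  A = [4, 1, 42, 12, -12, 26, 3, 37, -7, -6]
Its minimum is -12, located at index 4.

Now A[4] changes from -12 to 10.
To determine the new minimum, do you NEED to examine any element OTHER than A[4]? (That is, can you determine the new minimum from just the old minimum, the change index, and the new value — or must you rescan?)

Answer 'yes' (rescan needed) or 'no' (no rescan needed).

Answer: yes

Derivation:
Old min = -12 at index 4
Change at index 4: -12 -> 10
Index 4 WAS the min and new value 10 > old min -12. Must rescan other elements to find the new min.
Needs rescan: yes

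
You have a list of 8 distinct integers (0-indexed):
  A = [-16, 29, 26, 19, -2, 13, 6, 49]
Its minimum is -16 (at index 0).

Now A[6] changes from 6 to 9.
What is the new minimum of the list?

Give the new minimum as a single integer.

Answer: -16

Derivation:
Old min = -16 (at index 0)
Change: A[6] 6 -> 9
Changed element was NOT the old min.
  New min = min(old_min, new_val) = min(-16, 9) = -16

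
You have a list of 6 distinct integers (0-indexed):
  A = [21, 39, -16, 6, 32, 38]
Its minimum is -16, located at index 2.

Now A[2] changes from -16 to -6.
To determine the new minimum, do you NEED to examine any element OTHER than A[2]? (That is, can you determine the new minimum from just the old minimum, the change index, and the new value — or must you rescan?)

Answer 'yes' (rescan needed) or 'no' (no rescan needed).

Old min = -16 at index 2
Change at index 2: -16 -> -6
Index 2 WAS the min and new value -6 > old min -16. Must rescan other elements to find the new min.
Needs rescan: yes

Answer: yes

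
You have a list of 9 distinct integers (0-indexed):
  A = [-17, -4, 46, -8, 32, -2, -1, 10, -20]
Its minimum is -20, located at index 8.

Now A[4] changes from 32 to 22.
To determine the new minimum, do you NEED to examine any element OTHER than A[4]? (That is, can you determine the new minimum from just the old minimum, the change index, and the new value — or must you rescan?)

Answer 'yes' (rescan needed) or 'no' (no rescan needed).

Answer: no

Derivation:
Old min = -20 at index 8
Change at index 4: 32 -> 22
Index 4 was NOT the min. New min = min(-20, 22). No rescan of other elements needed.
Needs rescan: no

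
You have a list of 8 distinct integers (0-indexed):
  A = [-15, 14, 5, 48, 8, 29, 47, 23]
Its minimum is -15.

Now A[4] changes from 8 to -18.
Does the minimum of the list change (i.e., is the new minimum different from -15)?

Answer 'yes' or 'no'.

Old min = -15
Change: A[4] 8 -> -18
Changed element was NOT the min; min changes only if -18 < -15.
New min = -18; changed? yes

Answer: yes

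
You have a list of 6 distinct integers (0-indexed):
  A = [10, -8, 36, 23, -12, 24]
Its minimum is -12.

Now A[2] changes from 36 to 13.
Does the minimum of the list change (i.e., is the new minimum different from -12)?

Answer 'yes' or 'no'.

Old min = -12
Change: A[2] 36 -> 13
Changed element was NOT the min; min changes only if 13 < -12.
New min = -12; changed? no

Answer: no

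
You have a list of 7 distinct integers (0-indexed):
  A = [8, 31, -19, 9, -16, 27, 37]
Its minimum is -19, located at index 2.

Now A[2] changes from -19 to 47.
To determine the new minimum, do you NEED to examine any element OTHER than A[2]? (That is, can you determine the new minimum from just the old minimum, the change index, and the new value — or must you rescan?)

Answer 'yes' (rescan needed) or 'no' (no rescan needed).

Old min = -19 at index 2
Change at index 2: -19 -> 47
Index 2 WAS the min and new value 47 > old min -19. Must rescan other elements to find the new min.
Needs rescan: yes

Answer: yes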